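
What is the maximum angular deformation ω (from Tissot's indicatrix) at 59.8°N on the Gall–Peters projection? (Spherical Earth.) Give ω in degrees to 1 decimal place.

Gall–Peters is a cylindrical equal-area projection with standard parallels at ±45°. A cylindrical equal-area projection with standard parallel φ₀ has meridian scale h = cos φ / cos φ₀ and parallel scale k = cos φ₀ / cos φ (so areas are preserved, h·k = 1).
At 59.8°: h = 0.7114, k = 1.406; principal scales a = 1.406, b = 0.7114.
sin(ω/2) = (a − b)/(a + b) = 0.6943/2.117 = 0.3280, so ω = 2 arcsin(0.3280) ≈ 38.3°.

38.3°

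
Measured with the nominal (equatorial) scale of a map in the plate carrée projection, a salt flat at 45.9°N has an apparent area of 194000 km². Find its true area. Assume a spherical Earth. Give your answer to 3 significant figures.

135000 km²

In the plate carrée (x = Rλ, y = Rφ), meridians are true-scale (h = 1) and parallels are stretched by k = sec φ.
Areal scale = h·k = 1 × sec φ; at 45.9°, h = 1.000, k = 1.437, so h·k = 1.437.
True area = apparent / (areal scale) = 194000 / 1.437 ≈ 135000 km².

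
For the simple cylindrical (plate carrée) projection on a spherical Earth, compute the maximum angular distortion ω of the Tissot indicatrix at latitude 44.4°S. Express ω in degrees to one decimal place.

In the plate carrée (x = Rλ, y = Rφ), meridians are true-scale (h = 1) and parallels are stretched by k = sec φ.
At 44.4°: h = 1.000, k = 1.400; principal scales a = 1.400, b = 1.000.
sin(ω/2) = (a − b)/(a + b) = 0.3996/2.400 = 0.1665, so ω = 2 arcsin(0.1665) ≈ 19.2°.

19.2°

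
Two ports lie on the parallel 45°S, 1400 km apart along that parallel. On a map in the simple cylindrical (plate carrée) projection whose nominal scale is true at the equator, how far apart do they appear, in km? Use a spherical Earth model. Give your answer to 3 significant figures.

1980 km

In the plate carrée (x = Rλ, y = Rφ), meridians are true-scale (h = 1) and parallels are stretched by k = sec φ.
Along the parallel, k = sec 45° = 1/0.7071 = 1.414.
Map distance = 1400 × 1.414 ≈ 1980 km.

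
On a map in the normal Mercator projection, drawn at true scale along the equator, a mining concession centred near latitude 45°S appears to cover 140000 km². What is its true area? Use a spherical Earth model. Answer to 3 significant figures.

70000 km²

Mercator is conformal, so the point scale is isotropic: h = k = sec φ = 1/cos φ.
Areal scale = k² = sec²φ = 1/cos²(45°) = 1/0.7071² = 2.000.
True area = apparent / (areal scale) = 140000 / 2.000 ≈ 70000 km².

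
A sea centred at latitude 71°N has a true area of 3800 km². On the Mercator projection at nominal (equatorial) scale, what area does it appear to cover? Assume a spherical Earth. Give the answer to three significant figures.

Mercator is conformal, so the point scale is isotropic: h = k = sec φ = 1/cos φ.
Areal scale = k² = sec²φ = 1/cos²(71°) = 1/0.3256² = 9.434.
Apparent area = 3800 × 9.434 ≈ 35900 km².

35900 km²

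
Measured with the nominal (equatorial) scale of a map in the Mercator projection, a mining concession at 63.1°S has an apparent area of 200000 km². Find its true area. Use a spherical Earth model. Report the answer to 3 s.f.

40900 km²

Mercator is conformal, so the point scale is isotropic: h = k = sec φ = 1/cos φ.
Areal scale = k² = sec²φ = 1/cos²(63.1°) = 1/0.4524² = 4.885.
True area = apparent / (areal scale) = 200000 / 4.885 ≈ 40900 km².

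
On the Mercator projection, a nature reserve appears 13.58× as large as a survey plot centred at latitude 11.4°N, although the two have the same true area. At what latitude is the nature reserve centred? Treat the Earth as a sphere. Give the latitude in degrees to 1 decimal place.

For equal true areas on Mercator, apparent areas scale as sec²φ, so the ratio is cos²φ₂ / cos²φ₁.
cos²φ₂ / cos²φ₁ = 13.58  ⇒  cos φ₁ = cos 11.4° / √13.58 = 0.9803/3.685 = 0.2660.
φ₁ = arccos(0.2660) ≈ 74.6°.

74.6°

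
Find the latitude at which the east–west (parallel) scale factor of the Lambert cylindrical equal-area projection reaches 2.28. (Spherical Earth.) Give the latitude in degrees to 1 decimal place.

The Lambert cylindrical equal-area projection is the cylindrical equal-area projection with its standard parallel at the equator (φ₀ = 0). Cylindrical equal-area (φ₀ = 0°): h = cos φ / cos 0° along meridians, k = cos 0° / cos φ along parallels; h·k = 1.
k = cos φ₀ / cos φ = 2.28  ⇒  cos φ = cos 0° / 2.28 = 0.4386.
φ = arccos(0.4386) ≈ 64.0°.

64.0°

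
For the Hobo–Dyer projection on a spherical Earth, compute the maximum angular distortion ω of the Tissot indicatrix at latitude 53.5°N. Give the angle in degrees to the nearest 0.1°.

32.6°

The Hobo–Dyer projection is cylindrical equal-area with φ₀ = 37.5°. A cylindrical equal-area projection with standard parallel φ₀ has meridian scale h = cos φ / cos φ₀ and parallel scale k = cos φ₀ / cos φ (so areas are preserved, h·k = 1).
At 53.5°: h = 0.7498, k = 1.334; principal scales a = 1.334, b = 0.7498.
sin(ω/2) = (a − b)/(a + b) = 0.5840/2.084 = 0.2803, so ω = 2 arcsin(0.2803) ≈ 32.6°.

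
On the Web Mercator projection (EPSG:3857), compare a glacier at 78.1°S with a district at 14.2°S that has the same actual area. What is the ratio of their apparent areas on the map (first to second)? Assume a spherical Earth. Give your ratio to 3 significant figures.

On Mercator, area is exaggerated by sec²φ = 1/cos²φ.
At 78.1°: sec²(78.1°) = 1/0.2062² = 23.52.
At 14.2°: sec²(14.2°) = 1/0.9694² = 1.064.
Ratio = 23.52/1.064 = cos²(14.2°)/cos²(78.1°) ≈ 22.1.

22.1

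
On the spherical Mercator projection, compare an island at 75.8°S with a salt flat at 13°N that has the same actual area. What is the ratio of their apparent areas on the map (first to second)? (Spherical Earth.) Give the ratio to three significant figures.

15.8

Mercator areal scale is sec²φ.
At 75.8°: sec²(75.8°) = 1/0.2453² = 16.62.
At 13°: sec²(13°) = 1/0.9744² = 1.053.
Ratio = 16.62/1.053 = cos²(13°)/cos²(75.8°) ≈ 15.8.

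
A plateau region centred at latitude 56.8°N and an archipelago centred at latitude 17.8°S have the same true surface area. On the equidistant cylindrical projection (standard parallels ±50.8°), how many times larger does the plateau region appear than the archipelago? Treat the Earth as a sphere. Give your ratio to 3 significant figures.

The equidistant cylindrical projection with φ₀ = 50.8° has h = 1 (meridians true) and k = cos φ₀ / cos φ along parallels.
Areal scale at 56.8°: h·k = 1.000 × 1.154 = 1.154.
Areal scale at 17.8°: h·k = 1.000 × 0.6638 = 0.6638.
Ratio = 1.154/0.6638 ≈ 1.74.

1.74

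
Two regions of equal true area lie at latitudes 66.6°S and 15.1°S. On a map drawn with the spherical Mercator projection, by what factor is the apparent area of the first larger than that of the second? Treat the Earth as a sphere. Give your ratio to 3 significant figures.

5.91

On Mercator, area is exaggerated by sec²φ = 1/cos²φ.
At 66.6°: sec²(66.6°) = 1/0.3971² = 6.340.
At 15.1°: sec²(15.1°) = 1/0.9655² = 1.073.
Ratio = 6.340/1.073 = cos²(15.1°)/cos²(66.6°) ≈ 5.91.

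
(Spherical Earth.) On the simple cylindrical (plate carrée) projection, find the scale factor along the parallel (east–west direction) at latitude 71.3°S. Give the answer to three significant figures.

3.12

In the plate carrée (x = Rλ, y = Rφ), meridians are true-scale (h = 1) and parallels are stretched by k = sec φ.
k = 1/cos 71.3° = 1/0.3206 = 3.119.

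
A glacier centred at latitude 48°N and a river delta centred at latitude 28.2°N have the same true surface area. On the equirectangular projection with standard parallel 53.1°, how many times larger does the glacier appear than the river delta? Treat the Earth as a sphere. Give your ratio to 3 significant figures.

1.32

In the equirectangular projection with standard parallel φ₀ = 53.1° (x = Rλ cos φ₀, y = Rφ), meridians are true-scale (h = 1) and the parallel scale is k = cos φ₀ / cos φ.
Areal scale at 48°: h·k = 1.000 × 0.8973 = 0.8973.
Areal scale at 28.2°: h·k = 1.000 × 0.6813 = 0.6813.
Ratio = 0.8973/0.6813 ≈ 1.32.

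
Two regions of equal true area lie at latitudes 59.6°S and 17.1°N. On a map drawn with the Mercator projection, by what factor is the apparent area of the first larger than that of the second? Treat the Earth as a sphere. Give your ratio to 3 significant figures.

Mercator areal scale is sec²φ.
At 59.6°: sec²(59.6°) = 1/0.5060² = 3.905.
At 17.1°: sec²(17.1°) = 1/0.9558² = 1.095.
Ratio = 3.905/1.095 = cos²(17.1°)/cos²(59.6°) ≈ 3.57.

3.57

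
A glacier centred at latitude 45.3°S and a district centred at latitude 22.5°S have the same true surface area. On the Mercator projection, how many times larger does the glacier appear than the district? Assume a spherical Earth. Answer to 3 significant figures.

Mercator areal scale is sec²φ.
At 45.3°: sec²(45.3°) = 1/0.7034² = 2.021.
At 22.5°: sec²(22.5°) = 1/0.9239² = 1.172.
Ratio = 2.021/1.172 = cos²(22.5°)/cos²(45.3°) ≈ 1.73.

1.73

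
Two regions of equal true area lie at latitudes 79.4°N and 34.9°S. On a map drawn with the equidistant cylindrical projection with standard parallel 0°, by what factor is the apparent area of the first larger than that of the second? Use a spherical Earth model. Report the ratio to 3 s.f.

4.46

In the plate carrée (x = Rλ, y = Rφ), meridians are true-scale (h = 1) and parallels are stretched by k = sec φ.
Areal scale at 79.4°: h·k = 1.000 × 5.436 = 5.436.
Areal scale at 34.9°: h·k = 1.000 × 1.219 = 1.219.
Ratio = 5.436/1.219 ≈ 4.46.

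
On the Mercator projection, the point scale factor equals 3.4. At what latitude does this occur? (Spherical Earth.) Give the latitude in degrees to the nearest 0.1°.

72.9°

Mercator scale is k = sec φ = 1/cos φ.
1/cos φ = 3.4  ⇒  cos φ = 0.2941  ⇒  φ = arccos(0.2941) ≈ 72.9°.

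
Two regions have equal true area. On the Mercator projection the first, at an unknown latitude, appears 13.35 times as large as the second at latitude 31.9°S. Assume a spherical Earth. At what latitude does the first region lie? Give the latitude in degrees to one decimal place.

On Mercator, (apparent₁)/(apparent₂) = sec²φ₁ / sec²φ₂ when true areas are equal.
cos²φ₂ / cos²φ₁ = 13.35  ⇒  cos φ₁ = cos 31.9° / √13.35 = 0.8490/3.654 = 0.2324.
φ₁ = arccos(0.2324) ≈ 76.6°.

76.6°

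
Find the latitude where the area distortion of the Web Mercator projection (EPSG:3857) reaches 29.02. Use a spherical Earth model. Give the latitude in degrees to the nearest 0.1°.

Mercator areal scale is sec²φ.
sec²φ = 29.02  ⇒  cos²φ = 0.03446  ⇒  cos φ = 0.1856.
φ = arccos(0.1856) ≈ 79.3°.

79.3°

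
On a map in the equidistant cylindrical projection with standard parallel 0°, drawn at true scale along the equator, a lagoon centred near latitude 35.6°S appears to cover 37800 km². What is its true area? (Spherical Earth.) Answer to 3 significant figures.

30700 km²

For the equirectangular projection with φ₀ = 0 (plate carrée), h = 1 along meridians and k = sec φ along parallels.
Areal scale = h·k = 1 × sec φ; at 35.6°, h = 1.000, k = 1.230, so h·k = 1.230.
True area = apparent / (areal scale) = 37800 / 1.230 ≈ 30700 km².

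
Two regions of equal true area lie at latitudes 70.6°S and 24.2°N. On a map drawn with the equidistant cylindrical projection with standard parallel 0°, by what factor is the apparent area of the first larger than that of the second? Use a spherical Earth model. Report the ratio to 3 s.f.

For the equirectangular projection with φ₀ = 0 (plate carrée), h = 1 along meridians and k = sec φ along parallels.
Areal scale at 70.6°: h·k = 1.000 × 3.011 = 3.011.
Areal scale at 24.2°: h·k = 1.000 × 1.096 = 1.096.
Ratio = 3.011/1.096 ≈ 2.75.

2.75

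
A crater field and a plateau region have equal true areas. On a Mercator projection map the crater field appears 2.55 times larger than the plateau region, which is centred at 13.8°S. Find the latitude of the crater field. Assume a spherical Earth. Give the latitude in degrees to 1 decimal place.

Mercator areal scale is sec²φ, so apparent-area ratio = sec²φ₁ / sec²φ₂ = cos²φ₂ / cos²φ₁.
cos²φ₂ / cos²φ₁ = 2.55  ⇒  cos φ₁ = cos 13.8° / √2.55 = 0.9711/1.597 = 0.6081.
φ₁ = arccos(0.6081) ≈ 52.5°.

52.5°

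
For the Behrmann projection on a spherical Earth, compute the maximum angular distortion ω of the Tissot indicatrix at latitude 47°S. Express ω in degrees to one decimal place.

27.1°

Behrmann is a cylindrical equal-area projection with standard parallels at ±30°. Cylindrical equal-area (φ₀ = 30°): h = cos φ / cos 30° along meridians, k = cos 30° / cos φ along parallels; h·k = 1.
At 47°: h = 0.7875, k = 1.270; principal scales a = 1.270, b = 0.7875.
sin(ω/2) = (a − b)/(a + b) = 0.4823/2.057 = 0.2344, so ω = 2 arcsin(0.2344) ≈ 27.1°.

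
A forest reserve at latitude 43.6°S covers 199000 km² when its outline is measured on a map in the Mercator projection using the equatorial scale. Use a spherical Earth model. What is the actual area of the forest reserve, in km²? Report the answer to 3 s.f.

For Mercator, h = k = sec φ (a conformal cylindrical projection has a single point scale, 1/cos φ).
Areal scale = k² = sec²φ = 1/cos²(43.6°) = 1/0.7242² = 1.907.
True area = apparent / (areal scale) = 199000 / 1.907 ≈ 104000 km².

104000 km²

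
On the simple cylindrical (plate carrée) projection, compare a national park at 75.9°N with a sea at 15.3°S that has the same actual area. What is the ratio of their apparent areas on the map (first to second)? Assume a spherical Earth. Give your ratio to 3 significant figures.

3.96

Plate carrée maps x = Rλ, y = Rφ. The meridian scale is h = 1 and the parallel scale is k = 1/cos φ = sec φ.
Areal scale at 75.9°: h·k = 1.000 × 4.105 = 4.105.
Areal scale at 15.3°: h·k = 1.000 × 1.037 = 1.037.
Ratio = 4.105/1.037 ≈ 3.96.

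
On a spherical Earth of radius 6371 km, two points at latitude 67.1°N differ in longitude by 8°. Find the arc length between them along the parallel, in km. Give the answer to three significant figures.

Arc length along a parallel = R cos φ · Δλ (with Δλ in radians).
= 6371 × cos 67.1° × (8° × π/180) = 6371 × 0.3891 × 0.1396 ≈ 346 km.

346 km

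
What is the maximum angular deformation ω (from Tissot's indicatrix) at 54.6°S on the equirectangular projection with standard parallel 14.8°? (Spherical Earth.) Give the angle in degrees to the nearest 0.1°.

The equidistant cylindrical projection with φ₀ = 14.8° has h = 1 (meridians true) and k = cos φ₀ / cos φ along parallels.
At 54.6°: h = 1.000, k = 1.669; principal scales a = 1.669, b = 1.000.
sin(ω/2) = (a − b)/(a + b) = 0.6690/2.669 = 0.2507, so ω = 2 arcsin(0.2507) ≈ 29.0°.

29.0°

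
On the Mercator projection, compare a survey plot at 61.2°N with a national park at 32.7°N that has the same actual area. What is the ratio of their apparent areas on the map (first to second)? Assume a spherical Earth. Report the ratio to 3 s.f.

Mercator areal scale is sec²φ.
At 61.2°: sec²(61.2°) = 1/0.4818² = 4.309.
At 32.7°: sec²(32.7°) = 1/0.8415² = 1.412.
Ratio = 4.309/1.412 = cos²(32.7°)/cos²(61.2°) ≈ 3.05.

3.05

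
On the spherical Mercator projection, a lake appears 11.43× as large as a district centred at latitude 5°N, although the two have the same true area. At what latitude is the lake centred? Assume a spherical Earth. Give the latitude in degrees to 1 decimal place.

72.9°

For equal true areas on Mercator, apparent areas scale as sec²φ, so the ratio is cos²φ₂ / cos²φ₁.
cos²φ₂ / cos²φ₁ = 11.43  ⇒  cos φ₁ = cos 5° / √11.43 = 0.9962/3.381 = 0.2947.
φ₁ = arccos(0.2947) ≈ 72.9°.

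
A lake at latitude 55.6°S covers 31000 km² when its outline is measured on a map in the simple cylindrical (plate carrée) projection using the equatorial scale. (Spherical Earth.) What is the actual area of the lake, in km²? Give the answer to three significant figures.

17500 km²

Plate carrée maps x = Rλ, y = Rφ. The meridian scale is h = 1 and the parallel scale is k = 1/cos φ = sec φ.
Areal scale = h·k = 1 × sec φ; at 55.6°, h = 1.000, k = 1.770, so h·k = 1.770.
True area = apparent / (areal scale) = 31000 / 1.770 ≈ 17500 km².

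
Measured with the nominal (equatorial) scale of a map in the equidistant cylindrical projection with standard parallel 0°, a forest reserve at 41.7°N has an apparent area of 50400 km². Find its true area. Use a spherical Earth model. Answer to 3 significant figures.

37600 km²

Plate carrée maps x = Rλ, y = Rφ. The meridian scale is h = 1 and the parallel scale is k = 1/cos φ = sec φ.
Areal scale = h·k = 1 × sec φ; at 41.7°, h = 1.000, k = 1.339, so h·k = 1.339.
True area = apparent / (areal scale) = 50400 / 1.339 ≈ 37600 km².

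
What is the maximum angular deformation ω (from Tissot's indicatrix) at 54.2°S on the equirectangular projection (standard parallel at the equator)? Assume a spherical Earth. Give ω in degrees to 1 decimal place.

30.4°

In the plate carrée (x = Rλ, y = Rφ), meridians are true-scale (h = 1) and parallels are stretched by k = sec φ.
At 54.2°: h = 1.000, k = 1.710; principal scales a = 1.710, b = 1.000.
sin(ω/2) = (a − b)/(a + b) = 0.7095/2.710 = 0.2619, so ω = 2 arcsin(0.2619) ≈ 30.4°.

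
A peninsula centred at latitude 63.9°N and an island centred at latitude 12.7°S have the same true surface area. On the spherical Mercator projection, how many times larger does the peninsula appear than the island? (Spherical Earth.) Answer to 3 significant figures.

Mercator areal scale is sec²φ.
At 63.9°: sec²(63.9°) = 1/0.4399² = 5.167.
At 12.7°: sec²(12.7°) = 1/0.9755² = 1.051.
Ratio = 5.167/1.051 = cos²(12.7°)/cos²(63.9°) ≈ 4.92.

4.92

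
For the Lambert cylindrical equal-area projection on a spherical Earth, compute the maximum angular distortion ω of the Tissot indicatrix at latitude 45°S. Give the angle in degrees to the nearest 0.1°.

38.9°

The Lambert cylindrical equal-area projection is the cylindrical equal-area projection with its standard parallel at the equator (φ₀ = 0). A cylindrical equal-area projection with standard parallel φ₀ has meridian scale h = cos φ / cos φ₀ and parallel scale k = cos φ₀ / cos φ (so areas are preserved, h·k = 1).
At 45°: h = 0.7071, k = 1.414; principal scales a = 1.414, b = 0.7071.
sin(ω/2) = (a − b)/(a + b) = 0.7071/2.121 = 0.3333, so ω = 2 arcsin(0.3333) ≈ 38.9°.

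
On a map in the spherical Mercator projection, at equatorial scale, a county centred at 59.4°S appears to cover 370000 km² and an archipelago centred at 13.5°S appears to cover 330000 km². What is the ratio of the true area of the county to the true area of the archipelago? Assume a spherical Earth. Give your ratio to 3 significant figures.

Since Mercator area scale is 1/cos²φ, the true area equals the apparent area multiplied by cos²φ.
True area of county: 370000 × cos²(59.4°) = 370000 × 0.2591 = 95880 km².
True area of archipelago: 330000 × cos²(13.5°) = 330000 × 0.9455 = 312000 km².
Ratio = 95880 / 312000 ≈ 0.307.

0.307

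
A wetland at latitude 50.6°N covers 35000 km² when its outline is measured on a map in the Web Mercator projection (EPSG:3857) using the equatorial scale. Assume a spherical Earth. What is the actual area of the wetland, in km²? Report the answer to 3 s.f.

14100 km²

The Mercator projection is conformal; its linear scale factor is the same in every direction and equals sec φ = 1/cos φ.
Areal scale = k² = sec²φ = 1/cos²(50.6°) = 1/0.6347² = 2.482.
True area = apparent / (areal scale) = 35000 / 2.482 ≈ 14100 km².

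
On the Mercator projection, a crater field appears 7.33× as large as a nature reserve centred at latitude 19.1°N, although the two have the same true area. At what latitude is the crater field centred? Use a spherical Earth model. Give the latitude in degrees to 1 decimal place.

On Mercator, (apparent₁)/(apparent₂) = sec²φ₁ / sec²φ₂ when true areas are equal.
cos²φ₂ / cos²φ₁ = 7.33  ⇒  cos φ₁ = cos 19.1° / √7.33 = 0.9449/2.707 = 0.3490.
φ₁ = arccos(0.3490) ≈ 69.6°.

69.6°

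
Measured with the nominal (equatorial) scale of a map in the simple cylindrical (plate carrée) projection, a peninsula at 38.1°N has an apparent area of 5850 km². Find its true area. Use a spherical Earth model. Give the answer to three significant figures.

4600 km²

For the equirectangular projection with φ₀ = 0 (plate carrée), h = 1 along meridians and k = sec φ along parallels.
Areal scale = h·k = 1 × sec φ; at 38.1°, h = 1.000, k = 1.271, so h·k = 1.271.
True area = apparent / (areal scale) = 5850 / 1.271 ≈ 4600 km².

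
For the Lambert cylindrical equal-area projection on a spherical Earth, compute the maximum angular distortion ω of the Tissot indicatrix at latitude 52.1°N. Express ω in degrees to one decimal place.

The Lambert cylindrical equal-area projection is the cylindrical equal-area projection with its standard parallel at the equator (φ₀ = 0). A cylindrical equal-area projection with standard parallel φ₀ has meridian scale h = cos φ / cos φ₀ and parallel scale k = cos φ₀ / cos φ (so areas are preserved, h·k = 1).
At 52.1°: h = 0.6143, k = 1.628; principal scales a = 1.628, b = 0.6143.
sin(ω/2) = (a − b)/(a + b) = 1.014/2.242 = 0.4521, so ω = 2 arcsin(0.4521) ≈ 53.8°.

53.8°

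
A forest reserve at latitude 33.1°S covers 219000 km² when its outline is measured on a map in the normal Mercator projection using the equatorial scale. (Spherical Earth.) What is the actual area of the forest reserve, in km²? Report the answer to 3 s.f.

The Mercator projection is conformal; its linear scale factor is the same in every direction and equals sec φ = 1/cos φ.
Areal scale = k² = sec²φ = 1/cos²(33.1°) = 1/0.8377² = 1.425.
True area = apparent / (areal scale) = 219000 / 1.425 ≈ 154000 km².

154000 km²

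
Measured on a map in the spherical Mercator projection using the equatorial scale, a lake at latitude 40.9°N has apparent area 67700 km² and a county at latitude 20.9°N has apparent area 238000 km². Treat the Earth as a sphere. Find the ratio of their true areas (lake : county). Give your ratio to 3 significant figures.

Mercator's areal exaggeration is sec²φ; hence true area = (apparent area) · cos²φ.
True area of lake: 67700 × cos²(40.9°) = 67700 × 0.5713 = 38680 km².
True area of county: 238000 × cos²(20.9°) = 238000 × 0.8727 = 207700 km².
Ratio = 38680 / 207700 ≈ 0.186.

0.186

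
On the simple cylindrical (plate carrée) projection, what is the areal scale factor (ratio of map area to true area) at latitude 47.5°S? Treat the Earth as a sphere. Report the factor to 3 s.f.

Plate carrée maps x = Rλ, y = Rφ. The meridian scale is h = 1 and the parallel scale is k = 1/cos φ = sec φ.
Areal scale = h·k = 1 × sec φ; at 47.5°, h = 1.000, k = 1.480, so h·k = 1.480.

1.48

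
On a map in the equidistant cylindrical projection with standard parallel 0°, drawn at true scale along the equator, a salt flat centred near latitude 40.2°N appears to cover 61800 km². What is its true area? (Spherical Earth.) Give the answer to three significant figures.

47200 km²

In the plate carrée (x = Rλ, y = Rφ), meridians are true-scale (h = 1) and parallels are stretched by k = sec φ.
Areal scale = h·k = 1 × sec φ; at 40.2°, h = 1.000, k = 1.309, so h·k = 1.309.
True area = apparent / (areal scale) = 61800 / 1.309 ≈ 47200 km².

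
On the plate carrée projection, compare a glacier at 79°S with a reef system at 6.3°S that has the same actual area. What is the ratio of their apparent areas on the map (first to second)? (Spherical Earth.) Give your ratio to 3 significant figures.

For the equirectangular projection with φ₀ = 0 (plate carrée), h = 1 along meridians and k = sec φ along parallels.
Areal scale at 79°: h·k = 1.000 × 5.241 = 5.241.
Areal scale at 6.3°: h·k = 1.000 × 1.006 = 1.006.
Ratio = 5.241/1.006 ≈ 5.21.

5.21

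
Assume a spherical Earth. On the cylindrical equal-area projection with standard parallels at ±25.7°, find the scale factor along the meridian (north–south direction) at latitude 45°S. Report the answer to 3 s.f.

0.785

For cylindrical equal-area with standard parallel φ₀, h = cos φ / cos φ₀ and k = cos φ₀ / cos φ, so h·k = 1.
h = cos 45° / cos 25.7° = 0.7071/0.9011 = 0.7847.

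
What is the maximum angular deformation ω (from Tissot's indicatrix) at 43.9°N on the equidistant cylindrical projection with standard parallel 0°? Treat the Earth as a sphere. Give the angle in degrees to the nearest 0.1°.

18.7°

For the equirectangular projection with φ₀ = 0 (plate carrée), h = 1 along meridians and k = sec φ along parallels.
At 43.9°: h = 1.000, k = 1.388; principal scales a = 1.388, b = 1.000.
sin(ω/2) = (a − b)/(a + b) = 0.3878/2.388 = 0.1624, so ω = 2 arcsin(0.1624) ≈ 18.7°.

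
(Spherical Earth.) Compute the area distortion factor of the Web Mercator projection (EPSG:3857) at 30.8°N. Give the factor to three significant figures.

The Mercator projection is conformal; its linear scale factor is the same in every direction and equals sec φ = 1/cos φ.
Areal scale = k² = sec²φ = 1/cos²(30.8°) = 1/0.8590² = 1.355.

1.36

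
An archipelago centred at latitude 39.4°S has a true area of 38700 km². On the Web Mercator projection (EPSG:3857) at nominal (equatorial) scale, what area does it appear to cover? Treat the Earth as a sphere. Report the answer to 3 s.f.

Mercator is conformal, so the point scale is isotropic: h = k = sec φ = 1/cos φ.
Areal scale = k² = sec²φ = 1/cos²(39.4°) = 1/0.7727² = 1.675.
Apparent area = 38700 × 1.675 ≈ 64800 km².

64800 km²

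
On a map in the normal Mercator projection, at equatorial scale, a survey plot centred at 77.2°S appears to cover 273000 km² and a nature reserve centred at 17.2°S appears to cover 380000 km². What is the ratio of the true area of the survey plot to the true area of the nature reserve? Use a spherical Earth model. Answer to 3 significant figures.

0.0386

Since Mercator area scale is 1/cos²φ, the true area equals the apparent area multiplied by cos²φ.
True area of survey plot: 273000 × cos²(77.2°) = 273000 × 0.04908 = 13400 km².
True area of nature reserve: 380000 × cos²(17.2°) = 380000 × 0.9126 = 346800 km².
Ratio = 13400 / 346800 ≈ 0.0386.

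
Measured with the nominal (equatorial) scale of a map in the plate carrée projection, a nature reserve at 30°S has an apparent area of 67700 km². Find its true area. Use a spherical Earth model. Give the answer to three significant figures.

58600 km²

Plate carrée maps x = Rλ, y = Rφ. The meridian scale is h = 1 and the parallel scale is k = 1/cos φ = sec φ.
Areal scale = h·k = 1 × sec φ; at 30°, h = 1.000, k = 1.155, so h·k = 1.155.
True area = apparent / (areal scale) = 67700 / 1.155 ≈ 58600 km².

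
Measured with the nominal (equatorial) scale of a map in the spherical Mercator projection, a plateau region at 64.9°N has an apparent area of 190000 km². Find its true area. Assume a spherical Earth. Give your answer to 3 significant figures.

34200 km²

The Mercator projection is conformal; its linear scale factor is the same in every direction and equals sec φ = 1/cos φ.
Areal scale = k² = sec²φ = 1/cos²(64.9°) = 1/0.4242² = 5.557.
True area = apparent / (areal scale) = 190000 / 5.557 ≈ 34200 km².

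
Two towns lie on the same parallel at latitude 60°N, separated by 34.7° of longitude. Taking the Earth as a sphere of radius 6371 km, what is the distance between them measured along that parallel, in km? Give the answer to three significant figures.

Arc length along a parallel = R cos φ · Δλ (with Δλ in radians).
= 6371 × cos 60° × (34.7° × π/180) = 6371 × 0.5000 × 0.6056 ≈ 1930 km.

1930 km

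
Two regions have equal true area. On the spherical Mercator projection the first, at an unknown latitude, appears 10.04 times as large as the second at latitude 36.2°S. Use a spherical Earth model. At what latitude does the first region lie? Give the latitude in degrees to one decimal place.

75.2°

On Mercator, (apparent₁)/(apparent₂) = sec²φ₁ / sec²φ₂ when true areas are equal.
cos²φ₂ / cos²φ₁ = 10.04  ⇒  cos φ₁ = cos 36.2° / √10.04 = 0.8070/3.169 = 0.2547.
φ₁ = arccos(0.2547) ≈ 75.2°.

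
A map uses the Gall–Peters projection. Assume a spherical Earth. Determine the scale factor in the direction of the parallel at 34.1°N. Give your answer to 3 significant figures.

The Gall–Peters projection is cylindrical equal-area with φ₀ = 45°. For cylindrical equal-area with standard parallel φ₀, h = cos φ / cos φ₀ and k = cos φ₀ / cos φ, so h·k = 1.
k = cos 45° / cos 34.1° = 0.7071/0.8281 = 0.8539.

0.854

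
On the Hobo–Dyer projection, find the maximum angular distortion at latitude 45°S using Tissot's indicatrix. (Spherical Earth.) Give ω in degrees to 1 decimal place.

The Hobo–Dyer projection is cylindrical equal-area with φ₀ = 37.5°. A cylindrical equal-area projection with standard parallel φ₀ has meridian scale h = cos φ / cos φ₀ and parallel scale k = cos φ₀ / cos φ (so areas are preserved, h·k = 1).
At 45°: h = 0.8913, k = 1.122; principal scales a = 1.122, b = 0.8913.
sin(ω/2) = (a − b)/(a + b) = 0.2307/2.013 = 0.1146, so ω = 2 arcsin(0.1146) ≈ 13.2°.

13.2°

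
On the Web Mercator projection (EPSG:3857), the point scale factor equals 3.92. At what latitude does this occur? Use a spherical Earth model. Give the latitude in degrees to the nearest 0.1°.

Mercator scale is k = sec φ = 1/cos φ.
1/cos φ = 3.92  ⇒  cos φ = 0.2551  ⇒  φ = arccos(0.2551) ≈ 75.2°.

75.2°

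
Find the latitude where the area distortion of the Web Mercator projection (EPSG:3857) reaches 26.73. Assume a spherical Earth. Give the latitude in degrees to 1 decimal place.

Mercator areal scale is sec²φ.
sec²φ = 26.73  ⇒  cos²φ = 0.03741  ⇒  cos φ = 0.1934.
φ = arccos(0.1934) ≈ 78.8°.

78.8°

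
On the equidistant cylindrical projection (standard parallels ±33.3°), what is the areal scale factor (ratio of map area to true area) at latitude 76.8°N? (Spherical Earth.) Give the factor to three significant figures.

3.66

The equidistant cylindrical projection with φ₀ = 33.3° has h = 1 (meridians true) and k = cos φ₀ / cos φ along parallels.
Areal scale = h·k = 1 × cos φ₀ / cos φ; at 76.8°, h = 1.000, k = 3.660, so h·k = 3.660.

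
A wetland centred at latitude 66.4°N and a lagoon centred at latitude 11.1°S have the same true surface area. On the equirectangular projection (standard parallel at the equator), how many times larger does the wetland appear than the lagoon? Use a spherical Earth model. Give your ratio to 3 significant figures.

2.45

Plate carrée maps x = Rλ, y = Rφ. The meridian scale is h = 1 and the parallel scale is k = 1/cos φ = sec φ.
Areal scale at 66.4°: h·k = 1.000 × 2.498 = 2.498.
Areal scale at 11.1°: h·k = 1.000 × 1.019 = 1.019.
Ratio = 2.498/1.019 ≈ 2.45.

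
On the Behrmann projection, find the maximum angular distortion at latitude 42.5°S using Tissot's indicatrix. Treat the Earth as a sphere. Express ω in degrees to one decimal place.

18.4°

The Behrmann projection is cylindrical equal-area with φ₀ = 30°. For cylindrical equal-area with standard parallel φ₀, h = cos φ / cos φ₀ and k = cos φ₀ / cos φ, so h·k = 1.
At 42.5°: h = 0.8513, k = 1.175; principal scales a = 1.175, b = 0.8513.
sin(ω/2) = (a − b)/(a + b) = 0.3233/2.026 = 0.1596, so ω = 2 arcsin(0.1596) ≈ 18.4°.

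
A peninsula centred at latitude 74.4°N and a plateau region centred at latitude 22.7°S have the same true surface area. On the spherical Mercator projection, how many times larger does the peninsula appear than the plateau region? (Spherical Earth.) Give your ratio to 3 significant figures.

Mercator areal scale is sec²φ.
At 74.4°: sec²(74.4°) = 1/0.2689² = 13.83.
At 22.7°: sec²(22.7°) = 1/0.9225² = 1.175.
Ratio = 13.83/1.175 = cos²(22.7°)/cos²(74.4°) ≈ 11.8.

11.8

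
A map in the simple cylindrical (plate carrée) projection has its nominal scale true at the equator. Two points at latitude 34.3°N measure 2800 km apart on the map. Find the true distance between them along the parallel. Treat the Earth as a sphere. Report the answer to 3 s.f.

Plate carrée maps x = Rλ, y = Rφ. The meridian scale is h = 1 and the parallel scale is k = 1/cos φ = sec φ.
Along the parallel at 34.3°, map distances are exaggerated by k = sec 34.3° = 1.211.
True distance = 2800 / 1.211 = 2800 × cos 34.3° ≈ 2310 km.

2310 km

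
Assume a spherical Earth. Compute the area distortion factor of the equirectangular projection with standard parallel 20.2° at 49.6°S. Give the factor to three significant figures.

1.45

The equidistant cylindrical projection with φ₀ = 20.2° has h = 1 (meridians true) and k = cos φ₀ / cos φ along parallels.
Areal scale = h·k = 1 × cos φ₀ / cos φ; at 49.6°, h = 1.000, k = 1.448, so h·k = 1.448.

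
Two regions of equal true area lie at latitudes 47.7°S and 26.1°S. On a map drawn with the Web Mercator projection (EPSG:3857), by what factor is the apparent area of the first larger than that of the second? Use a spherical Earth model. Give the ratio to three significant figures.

On Mercator, area is exaggerated by sec²φ = 1/cos²φ.
At 47.7°: sec²(47.7°) = 1/0.6730² = 2.208.
At 26.1°: sec²(26.1°) = 1/0.8980² = 1.240.
Ratio = 2.208/1.240 = cos²(26.1°)/cos²(47.7°) ≈ 1.78.

1.78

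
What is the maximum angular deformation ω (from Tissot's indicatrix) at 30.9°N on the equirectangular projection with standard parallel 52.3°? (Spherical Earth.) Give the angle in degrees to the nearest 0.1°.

With standard parallel φ₀ = 52.3°, the equirectangular projection gives x = Rλ cos φ₀, y = Rφ, so h = 1 and k = cos 52.3° / cos φ.
At 30.9°: h = 1.000, k = 0.7127; principal scales a = 1.000, b = 0.7127.
sin(ω/2) = (a − b)/(a + b) = 0.2873/1.713 = 0.1678, so ω = 2 arcsin(0.1678) ≈ 19.3°.

19.3°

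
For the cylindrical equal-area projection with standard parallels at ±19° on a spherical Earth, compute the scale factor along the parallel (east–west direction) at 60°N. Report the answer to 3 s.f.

Cylindrical equal-area (φ₀ = 19°): h = cos φ / cos 19° along meridians, k = cos 19° / cos φ along parallels; h·k = 1.
k = cos 19° / cos 60° = 0.9455/0.5000 = 1.891.

1.89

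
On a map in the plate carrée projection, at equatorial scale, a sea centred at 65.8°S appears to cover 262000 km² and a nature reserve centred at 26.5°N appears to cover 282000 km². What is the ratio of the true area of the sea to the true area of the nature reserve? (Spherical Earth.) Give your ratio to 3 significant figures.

On the plate carrée, areal scale = h·k = 1 × sec φ, so true area = apparent × cos φ.
True area of sea: 262000 × cos(65.8°) = 262000 × 0.4099 = 107400 km².
True area of nature reserve: 282000 × cos(26.5°) = 282000 × 0.8949 = 252400 km².
Ratio = 107400 / 252400 ≈ 0.426.

0.426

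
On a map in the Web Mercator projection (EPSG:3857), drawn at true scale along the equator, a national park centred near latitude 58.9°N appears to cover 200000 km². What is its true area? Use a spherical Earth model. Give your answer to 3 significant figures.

The Mercator projection is conformal; its linear scale factor is the same in every direction and equals sec φ = 1/cos φ.
Areal scale = k² = sec²φ = 1/cos²(58.9°) = 1/0.5165² = 3.748.
True area = apparent / (areal scale) = 200000 / 3.748 ≈ 53400 km².

53400 km²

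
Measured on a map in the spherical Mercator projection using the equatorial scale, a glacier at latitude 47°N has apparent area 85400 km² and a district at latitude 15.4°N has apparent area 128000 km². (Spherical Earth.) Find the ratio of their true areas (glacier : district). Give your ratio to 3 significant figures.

Mercator's areal exaggeration is sec²φ; hence true area = (apparent area) · cos²φ.
True area of glacier: 85400 × cos²(47°) = 85400 × 0.4651 = 39720 km².
True area of district: 128000 × cos²(15.4°) = 128000 × 0.9295 = 119000 km².
Ratio = 39720 / 119000 ≈ 0.334.

0.334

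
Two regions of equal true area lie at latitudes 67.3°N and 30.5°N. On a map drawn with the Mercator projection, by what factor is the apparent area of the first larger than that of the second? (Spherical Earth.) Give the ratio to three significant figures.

Mercator is conformal with k = sec φ, so areal scale = k² = sec²φ.
At 67.3°: sec²(67.3°) = 1/0.3859² = 6.715.
At 30.5°: sec²(30.5°) = 1/0.8616² = 1.347.
Ratio = 6.715/1.347 = cos²(30.5°)/cos²(67.3°) ≈ 4.99.

4.99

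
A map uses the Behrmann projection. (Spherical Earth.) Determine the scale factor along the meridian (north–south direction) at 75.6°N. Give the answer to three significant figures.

0.287

The Behrmann projection is cylindrical equal-area with φ₀ = 30°. Cylindrical equal-area (φ₀ = 30°): h = cos φ / cos 30° along meridians, k = cos 30° / cos φ along parallels; h·k = 1.
h = cos 75.6° / cos 30° = 0.2487/0.8660 = 0.2872.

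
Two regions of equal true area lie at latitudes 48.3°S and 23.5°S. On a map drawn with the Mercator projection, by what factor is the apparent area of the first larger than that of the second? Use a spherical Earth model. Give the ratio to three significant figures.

Mercator areal scale is sec²φ.
At 48.3°: sec²(48.3°) = 1/0.6652² = 2.260.
At 23.5°: sec²(23.5°) = 1/0.9171² = 1.189.
Ratio = 2.260/1.189 = cos²(23.5°)/cos²(48.3°) ≈ 1.90.

1.90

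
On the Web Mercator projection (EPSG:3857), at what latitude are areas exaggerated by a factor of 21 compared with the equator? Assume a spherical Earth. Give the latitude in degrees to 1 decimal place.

Mercator areal scale is sec²φ.
sec²φ = 21  ⇒  cos²φ = 0.04762  ⇒  cos φ = 0.2182.
φ = arccos(0.2182) ≈ 77.4°.

77.4°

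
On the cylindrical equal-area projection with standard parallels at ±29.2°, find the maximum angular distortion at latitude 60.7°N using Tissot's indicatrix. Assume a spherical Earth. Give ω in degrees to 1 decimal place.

62.9°

Cylindrical equal-area (φ₀ = 29.2°): h = cos φ / cos 29.2° along meridians, k = cos 29.2° / cos φ along parallels; h·k = 1.
At 60.7°: h = 0.5606, k = 1.784; principal scales a = 1.784, b = 0.5606.
sin(ω/2) = (a − b)/(a + b) = 1.223/2.344 = 0.5217, so ω = 2 arcsin(0.5217) ≈ 62.9°.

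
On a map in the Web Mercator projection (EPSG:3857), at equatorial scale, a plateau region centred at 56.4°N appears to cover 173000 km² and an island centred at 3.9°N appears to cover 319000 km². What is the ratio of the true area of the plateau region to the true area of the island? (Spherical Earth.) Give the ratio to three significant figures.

Mercator's areal exaggeration is sec²φ; hence true area = (apparent area) · cos²φ.
True area of plateau region: 173000 × cos²(56.4°) = 173000 × 0.3062 = 52980 km².
True area of island: 319000 × cos²(3.9°) = 319000 × 0.9954 = 317500 km².
Ratio = 52980 / 317500 ≈ 0.167.

0.167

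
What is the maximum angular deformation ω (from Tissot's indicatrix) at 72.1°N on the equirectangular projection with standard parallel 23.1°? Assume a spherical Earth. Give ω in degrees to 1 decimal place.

59.9°

With standard parallel φ₀ = 23.1°, the equirectangular projection gives x = Rλ cos φ₀, y = Rφ, so h = 1 and k = cos 23.1° / cos φ.
At 72.1°: h = 1.000, k = 2.993; principal scales a = 2.993, b = 1.000.
sin(ω/2) = (a − b)/(a + b) = 1.993/3.993 = 0.4991, so ω = 2 arcsin(0.4991) ≈ 59.9°.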